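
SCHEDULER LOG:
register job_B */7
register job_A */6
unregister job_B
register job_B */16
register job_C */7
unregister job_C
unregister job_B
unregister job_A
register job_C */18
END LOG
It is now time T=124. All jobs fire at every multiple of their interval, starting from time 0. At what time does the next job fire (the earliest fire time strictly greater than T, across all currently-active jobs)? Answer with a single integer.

Answer: 126

Derivation:
Op 1: register job_B */7 -> active={job_B:*/7}
Op 2: register job_A */6 -> active={job_A:*/6, job_B:*/7}
Op 3: unregister job_B -> active={job_A:*/6}
Op 4: register job_B */16 -> active={job_A:*/6, job_B:*/16}
Op 5: register job_C */7 -> active={job_A:*/6, job_B:*/16, job_C:*/7}
Op 6: unregister job_C -> active={job_A:*/6, job_B:*/16}
Op 7: unregister job_B -> active={job_A:*/6}
Op 8: unregister job_A -> active={}
Op 9: register job_C */18 -> active={job_C:*/18}
  job_C: interval 18, next fire after T=124 is 126
Earliest fire time = 126 (job job_C)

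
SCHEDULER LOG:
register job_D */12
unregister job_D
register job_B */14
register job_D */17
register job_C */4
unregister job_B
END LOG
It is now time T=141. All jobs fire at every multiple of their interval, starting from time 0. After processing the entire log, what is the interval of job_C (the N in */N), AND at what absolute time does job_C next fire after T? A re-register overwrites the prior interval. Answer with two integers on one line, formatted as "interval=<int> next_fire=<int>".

Op 1: register job_D */12 -> active={job_D:*/12}
Op 2: unregister job_D -> active={}
Op 3: register job_B */14 -> active={job_B:*/14}
Op 4: register job_D */17 -> active={job_B:*/14, job_D:*/17}
Op 5: register job_C */4 -> active={job_B:*/14, job_C:*/4, job_D:*/17}
Op 6: unregister job_B -> active={job_C:*/4, job_D:*/17}
Final interval of job_C = 4
Next fire of job_C after T=141: (141//4+1)*4 = 144

Answer: interval=4 next_fire=144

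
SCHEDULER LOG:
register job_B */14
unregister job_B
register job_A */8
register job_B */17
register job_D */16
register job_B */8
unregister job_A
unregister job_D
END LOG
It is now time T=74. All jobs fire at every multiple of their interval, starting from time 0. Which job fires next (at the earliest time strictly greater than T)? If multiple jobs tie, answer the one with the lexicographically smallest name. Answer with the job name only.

Op 1: register job_B */14 -> active={job_B:*/14}
Op 2: unregister job_B -> active={}
Op 3: register job_A */8 -> active={job_A:*/8}
Op 4: register job_B */17 -> active={job_A:*/8, job_B:*/17}
Op 5: register job_D */16 -> active={job_A:*/8, job_B:*/17, job_D:*/16}
Op 6: register job_B */8 -> active={job_A:*/8, job_B:*/8, job_D:*/16}
Op 7: unregister job_A -> active={job_B:*/8, job_D:*/16}
Op 8: unregister job_D -> active={job_B:*/8}
  job_B: interval 8, next fire after T=74 is 80
Earliest = 80, winner (lex tiebreak) = job_B

Answer: job_B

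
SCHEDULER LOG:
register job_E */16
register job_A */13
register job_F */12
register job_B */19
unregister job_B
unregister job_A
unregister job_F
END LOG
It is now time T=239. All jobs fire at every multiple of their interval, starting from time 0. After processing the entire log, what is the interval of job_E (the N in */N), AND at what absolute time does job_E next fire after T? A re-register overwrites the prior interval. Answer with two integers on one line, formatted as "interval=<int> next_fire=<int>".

Answer: interval=16 next_fire=240

Derivation:
Op 1: register job_E */16 -> active={job_E:*/16}
Op 2: register job_A */13 -> active={job_A:*/13, job_E:*/16}
Op 3: register job_F */12 -> active={job_A:*/13, job_E:*/16, job_F:*/12}
Op 4: register job_B */19 -> active={job_A:*/13, job_B:*/19, job_E:*/16, job_F:*/12}
Op 5: unregister job_B -> active={job_A:*/13, job_E:*/16, job_F:*/12}
Op 6: unregister job_A -> active={job_E:*/16, job_F:*/12}
Op 7: unregister job_F -> active={job_E:*/16}
Final interval of job_E = 16
Next fire of job_E after T=239: (239//16+1)*16 = 240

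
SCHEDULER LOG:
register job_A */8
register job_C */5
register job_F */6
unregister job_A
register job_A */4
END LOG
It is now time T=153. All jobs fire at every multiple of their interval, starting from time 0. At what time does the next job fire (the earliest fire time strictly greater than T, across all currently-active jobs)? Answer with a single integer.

Op 1: register job_A */8 -> active={job_A:*/8}
Op 2: register job_C */5 -> active={job_A:*/8, job_C:*/5}
Op 3: register job_F */6 -> active={job_A:*/8, job_C:*/5, job_F:*/6}
Op 4: unregister job_A -> active={job_C:*/5, job_F:*/6}
Op 5: register job_A */4 -> active={job_A:*/4, job_C:*/5, job_F:*/6}
  job_A: interval 4, next fire after T=153 is 156
  job_C: interval 5, next fire after T=153 is 155
  job_F: interval 6, next fire after T=153 is 156
Earliest fire time = 155 (job job_C)

Answer: 155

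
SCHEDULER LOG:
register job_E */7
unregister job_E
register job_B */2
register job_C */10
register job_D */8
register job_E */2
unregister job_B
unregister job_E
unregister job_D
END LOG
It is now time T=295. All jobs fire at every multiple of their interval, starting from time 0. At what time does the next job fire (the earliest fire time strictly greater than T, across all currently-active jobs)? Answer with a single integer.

Op 1: register job_E */7 -> active={job_E:*/7}
Op 2: unregister job_E -> active={}
Op 3: register job_B */2 -> active={job_B:*/2}
Op 4: register job_C */10 -> active={job_B:*/2, job_C:*/10}
Op 5: register job_D */8 -> active={job_B:*/2, job_C:*/10, job_D:*/8}
Op 6: register job_E */2 -> active={job_B:*/2, job_C:*/10, job_D:*/8, job_E:*/2}
Op 7: unregister job_B -> active={job_C:*/10, job_D:*/8, job_E:*/2}
Op 8: unregister job_E -> active={job_C:*/10, job_D:*/8}
Op 9: unregister job_D -> active={job_C:*/10}
  job_C: interval 10, next fire after T=295 is 300
Earliest fire time = 300 (job job_C)

Answer: 300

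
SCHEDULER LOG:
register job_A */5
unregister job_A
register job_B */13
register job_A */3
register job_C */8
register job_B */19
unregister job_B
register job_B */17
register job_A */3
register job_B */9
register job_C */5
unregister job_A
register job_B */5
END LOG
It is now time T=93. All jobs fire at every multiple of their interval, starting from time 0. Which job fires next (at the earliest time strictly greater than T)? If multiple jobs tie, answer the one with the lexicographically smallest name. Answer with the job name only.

Op 1: register job_A */5 -> active={job_A:*/5}
Op 2: unregister job_A -> active={}
Op 3: register job_B */13 -> active={job_B:*/13}
Op 4: register job_A */3 -> active={job_A:*/3, job_B:*/13}
Op 5: register job_C */8 -> active={job_A:*/3, job_B:*/13, job_C:*/8}
Op 6: register job_B */19 -> active={job_A:*/3, job_B:*/19, job_C:*/8}
Op 7: unregister job_B -> active={job_A:*/3, job_C:*/8}
Op 8: register job_B */17 -> active={job_A:*/3, job_B:*/17, job_C:*/8}
Op 9: register job_A */3 -> active={job_A:*/3, job_B:*/17, job_C:*/8}
Op 10: register job_B */9 -> active={job_A:*/3, job_B:*/9, job_C:*/8}
Op 11: register job_C */5 -> active={job_A:*/3, job_B:*/9, job_C:*/5}
Op 12: unregister job_A -> active={job_B:*/9, job_C:*/5}
Op 13: register job_B */5 -> active={job_B:*/5, job_C:*/5}
  job_B: interval 5, next fire after T=93 is 95
  job_C: interval 5, next fire after T=93 is 95
Earliest = 95, winner (lex tiebreak) = job_B

Answer: job_B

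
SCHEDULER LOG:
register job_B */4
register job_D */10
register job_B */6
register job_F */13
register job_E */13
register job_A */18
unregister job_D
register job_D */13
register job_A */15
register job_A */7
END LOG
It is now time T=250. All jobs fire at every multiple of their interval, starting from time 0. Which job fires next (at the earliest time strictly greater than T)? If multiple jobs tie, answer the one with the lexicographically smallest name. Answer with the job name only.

Op 1: register job_B */4 -> active={job_B:*/4}
Op 2: register job_D */10 -> active={job_B:*/4, job_D:*/10}
Op 3: register job_B */6 -> active={job_B:*/6, job_D:*/10}
Op 4: register job_F */13 -> active={job_B:*/6, job_D:*/10, job_F:*/13}
Op 5: register job_E */13 -> active={job_B:*/6, job_D:*/10, job_E:*/13, job_F:*/13}
Op 6: register job_A */18 -> active={job_A:*/18, job_B:*/6, job_D:*/10, job_E:*/13, job_F:*/13}
Op 7: unregister job_D -> active={job_A:*/18, job_B:*/6, job_E:*/13, job_F:*/13}
Op 8: register job_D */13 -> active={job_A:*/18, job_B:*/6, job_D:*/13, job_E:*/13, job_F:*/13}
Op 9: register job_A */15 -> active={job_A:*/15, job_B:*/6, job_D:*/13, job_E:*/13, job_F:*/13}
Op 10: register job_A */7 -> active={job_A:*/7, job_B:*/6, job_D:*/13, job_E:*/13, job_F:*/13}
  job_A: interval 7, next fire after T=250 is 252
  job_B: interval 6, next fire after T=250 is 252
  job_D: interval 13, next fire after T=250 is 260
  job_E: interval 13, next fire after T=250 is 260
  job_F: interval 13, next fire after T=250 is 260
Earliest = 252, winner (lex tiebreak) = job_A

Answer: job_A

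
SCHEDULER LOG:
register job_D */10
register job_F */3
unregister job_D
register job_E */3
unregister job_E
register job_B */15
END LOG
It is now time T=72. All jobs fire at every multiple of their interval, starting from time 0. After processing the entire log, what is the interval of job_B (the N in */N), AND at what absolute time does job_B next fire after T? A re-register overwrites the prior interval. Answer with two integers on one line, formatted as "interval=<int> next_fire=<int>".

Answer: interval=15 next_fire=75

Derivation:
Op 1: register job_D */10 -> active={job_D:*/10}
Op 2: register job_F */3 -> active={job_D:*/10, job_F:*/3}
Op 3: unregister job_D -> active={job_F:*/3}
Op 4: register job_E */3 -> active={job_E:*/3, job_F:*/3}
Op 5: unregister job_E -> active={job_F:*/3}
Op 6: register job_B */15 -> active={job_B:*/15, job_F:*/3}
Final interval of job_B = 15
Next fire of job_B after T=72: (72//15+1)*15 = 75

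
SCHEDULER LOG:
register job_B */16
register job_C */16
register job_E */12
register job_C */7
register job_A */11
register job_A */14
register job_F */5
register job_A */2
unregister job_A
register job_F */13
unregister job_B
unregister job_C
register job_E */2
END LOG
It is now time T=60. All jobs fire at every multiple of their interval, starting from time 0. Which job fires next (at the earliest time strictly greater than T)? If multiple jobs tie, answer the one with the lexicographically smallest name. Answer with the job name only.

Answer: job_E

Derivation:
Op 1: register job_B */16 -> active={job_B:*/16}
Op 2: register job_C */16 -> active={job_B:*/16, job_C:*/16}
Op 3: register job_E */12 -> active={job_B:*/16, job_C:*/16, job_E:*/12}
Op 4: register job_C */7 -> active={job_B:*/16, job_C:*/7, job_E:*/12}
Op 5: register job_A */11 -> active={job_A:*/11, job_B:*/16, job_C:*/7, job_E:*/12}
Op 6: register job_A */14 -> active={job_A:*/14, job_B:*/16, job_C:*/7, job_E:*/12}
Op 7: register job_F */5 -> active={job_A:*/14, job_B:*/16, job_C:*/7, job_E:*/12, job_F:*/5}
Op 8: register job_A */2 -> active={job_A:*/2, job_B:*/16, job_C:*/7, job_E:*/12, job_F:*/5}
Op 9: unregister job_A -> active={job_B:*/16, job_C:*/7, job_E:*/12, job_F:*/5}
Op 10: register job_F */13 -> active={job_B:*/16, job_C:*/7, job_E:*/12, job_F:*/13}
Op 11: unregister job_B -> active={job_C:*/7, job_E:*/12, job_F:*/13}
Op 12: unregister job_C -> active={job_E:*/12, job_F:*/13}
Op 13: register job_E */2 -> active={job_E:*/2, job_F:*/13}
  job_E: interval 2, next fire after T=60 is 62
  job_F: interval 13, next fire after T=60 is 65
Earliest = 62, winner (lex tiebreak) = job_E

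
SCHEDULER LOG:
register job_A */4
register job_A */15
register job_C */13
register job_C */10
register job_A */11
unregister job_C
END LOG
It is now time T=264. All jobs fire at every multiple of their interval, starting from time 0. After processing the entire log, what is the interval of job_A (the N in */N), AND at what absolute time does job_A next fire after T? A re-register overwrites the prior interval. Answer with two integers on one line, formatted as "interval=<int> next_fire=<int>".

Answer: interval=11 next_fire=275

Derivation:
Op 1: register job_A */4 -> active={job_A:*/4}
Op 2: register job_A */15 -> active={job_A:*/15}
Op 3: register job_C */13 -> active={job_A:*/15, job_C:*/13}
Op 4: register job_C */10 -> active={job_A:*/15, job_C:*/10}
Op 5: register job_A */11 -> active={job_A:*/11, job_C:*/10}
Op 6: unregister job_C -> active={job_A:*/11}
Final interval of job_A = 11
Next fire of job_A after T=264: (264//11+1)*11 = 275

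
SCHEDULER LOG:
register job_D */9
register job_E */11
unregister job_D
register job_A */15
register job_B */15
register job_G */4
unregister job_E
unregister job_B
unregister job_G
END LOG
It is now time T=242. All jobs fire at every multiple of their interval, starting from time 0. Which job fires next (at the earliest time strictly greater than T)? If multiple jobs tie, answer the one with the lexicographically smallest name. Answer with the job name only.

Answer: job_A

Derivation:
Op 1: register job_D */9 -> active={job_D:*/9}
Op 2: register job_E */11 -> active={job_D:*/9, job_E:*/11}
Op 3: unregister job_D -> active={job_E:*/11}
Op 4: register job_A */15 -> active={job_A:*/15, job_E:*/11}
Op 5: register job_B */15 -> active={job_A:*/15, job_B:*/15, job_E:*/11}
Op 6: register job_G */4 -> active={job_A:*/15, job_B:*/15, job_E:*/11, job_G:*/4}
Op 7: unregister job_E -> active={job_A:*/15, job_B:*/15, job_G:*/4}
Op 8: unregister job_B -> active={job_A:*/15, job_G:*/4}
Op 9: unregister job_G -> active={job_A:*/15}
  job_A: interval 15, next fire after T=242 is 255
Earliest = 255, winner (lex tiebreak) = job_A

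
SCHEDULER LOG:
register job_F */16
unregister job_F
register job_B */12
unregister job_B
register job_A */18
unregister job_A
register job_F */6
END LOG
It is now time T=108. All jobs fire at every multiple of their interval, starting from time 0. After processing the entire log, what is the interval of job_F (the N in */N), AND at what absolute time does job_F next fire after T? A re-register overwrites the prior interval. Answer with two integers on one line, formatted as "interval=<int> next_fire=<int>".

Op 1: register job_F */16 -> active={job_F:*/16}
Op 2: unregister job_F -> active={}
Op 3: register job_B */12 -> active={job_B:*/12}
Op 4: unregister job_B -> active={}
Op 5: register job_A */18 -> active={job_A:*/18}
Op 6: unregister job_A -> active={}
Op 7: register job_F */6 -> active={job_F:*/6}
Final interval of job_F = 6
Next fire of job_F after T=108: (108//6+1)*6 = 114

Answer: interval=6 next_fire=114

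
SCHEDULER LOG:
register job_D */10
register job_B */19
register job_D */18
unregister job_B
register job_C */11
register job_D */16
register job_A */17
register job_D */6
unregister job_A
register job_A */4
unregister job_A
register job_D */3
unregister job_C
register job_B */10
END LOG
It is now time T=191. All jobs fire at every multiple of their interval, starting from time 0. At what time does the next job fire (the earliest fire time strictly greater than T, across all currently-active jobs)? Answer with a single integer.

Op 1: register job_D */10 -> active={job_D:*/10}
Op 2: register job_B */19 -> active={job_B:*/19, job_D:*/10}
Op 3: register job_D */18 -> active={job_B:*/19, job_D:*/18}
Op 4: unregister job_B -> active={job_D:*/18}
Op 5: register job_C */11 -> active={job_C:*/11, job_D:*/18}
Op 6: register job_D */16 -> active={job_C:*/11, job_D:*/16}
Op 7: register job_A */17 -> active={job_A:*/17, job_C:*/11, job_D:*/16}
Op 8: register job_D */6 -> active={job_A:*/17, job_C:*/11, job_D:*/6}
Op 9: unregister job_A -> active={job_C:*/11, job_D:*/6}
Op 10: register job_A */4 -> active={job_A:*/4, job_C:*/11, job_D:*/6}
Op 11: unregister job_A -> active={job_C:*/11, job_D:*/6}
Op 12: register job_D */3 -> active={job_C:*/11, job_D:*/3}
Op 13: unregister job_C -> active={job_D:*/3}
Op 14: register job_B */10 -> active={job_B:*/10, job_D:*/3}
  job_B: interval 10, next fire after T=191 is 200
  job_D: interval 3, next fire after T=191 is 192
Earliest fire time = 192 (job job_D)

Answer: 192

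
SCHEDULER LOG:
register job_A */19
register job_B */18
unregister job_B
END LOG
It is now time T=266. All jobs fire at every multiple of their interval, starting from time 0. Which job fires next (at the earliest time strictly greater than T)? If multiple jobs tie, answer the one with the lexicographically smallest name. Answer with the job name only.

Answer: job_A

Derivation:
Op 1: register job_A */19 -> active={job_A:*/19}
Op 2: register job_B */18 -> active={job_A:*/19, job_B:*/18}
Op 3: unregister job_B -> active={job_A:*/19}
  job_A: interval 19, next fire after T=266 is 285
Earliest = 285, winner (lex tiebreak) = job_A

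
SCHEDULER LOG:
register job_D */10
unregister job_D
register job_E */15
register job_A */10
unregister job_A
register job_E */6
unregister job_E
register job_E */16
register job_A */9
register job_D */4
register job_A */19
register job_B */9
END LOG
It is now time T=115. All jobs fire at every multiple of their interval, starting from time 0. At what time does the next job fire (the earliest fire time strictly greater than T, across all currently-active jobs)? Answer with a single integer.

Answer: 116

Derivation:
Op 1: register job_D */10 -> active={job_D:*/10}
Op 2: unregister job_D -> active={}
Op 3: register job_E */15 -> active={job_E:*/15}
Op 4: register job_A */10 -> active={job_A:*/10, job_E:*/15}
Op 5: unregister job_A -> active={job_E:*/15}
Op 6: register job_E */6 -> active={job_E:*/6}
Op 7: unregister job_E -> active={}
Op 8: register job_E */16 -> active={job_E:*/16}
Op 9: register job_A */9 -> active={job_A:*/9, job_E:*/16}
Op 10: register job_D */4 -> active={job_A:*/9, job_D:*/4, job_E:*/16}
Op 11: register job_A */19 -> active={job_A:*/19, job_D:*/4, job_E:*/16}
Op 12: register job_B */9 -> active={job_A:*/19, job_B:*/9, job_D:*/4, job_E:*/16}
  job_A: interval 19, next fire after T=115 is 133
  job_B: interval 9, next fire after T=115 is 117
  job_D: interval 4, next fire after T=115 is 116
  job_E: interval 16, next fire after T=115 is 128
Earliest fire time = 116 (job job_D)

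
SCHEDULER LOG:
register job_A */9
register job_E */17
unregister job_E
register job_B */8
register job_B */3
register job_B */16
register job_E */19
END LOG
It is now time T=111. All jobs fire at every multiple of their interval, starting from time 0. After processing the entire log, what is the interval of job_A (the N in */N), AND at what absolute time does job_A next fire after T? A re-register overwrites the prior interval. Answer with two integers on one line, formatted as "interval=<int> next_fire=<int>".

Op 1: register job_A */9 -> active={job_A:*/9}
Op 2: register job_E */17 -> active={job_A:*/9, job_E:*/17}
Op 3: unregister job_E -> active={job_A:*/9}
Op 4: register job_B */8 -> active={job_A:*/9, job_B:*/8}
Op 5: register job_B */3 -> active={job_A:*/9, job_B:*/3}
Op 6: register job_B */16 -> active={job_A:*/9, job_B:*/16}
Op 7: register job_E */19 -> active={job_A:*/9, job_B:*/16, job_E:*/19}
Final interval of job_A = 9
Next fire of job_A after T=111: (111//9+1)*9 = 117

Answer: interval=9 next_fire=117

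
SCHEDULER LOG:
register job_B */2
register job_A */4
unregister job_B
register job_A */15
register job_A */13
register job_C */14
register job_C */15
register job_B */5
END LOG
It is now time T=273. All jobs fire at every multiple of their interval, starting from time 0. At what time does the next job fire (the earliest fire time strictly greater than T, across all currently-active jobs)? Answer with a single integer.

Answer: 275

Derivation:
Op 1: register job_B */2 -> active={job_B:*/2}
Op 2: register job_A */4 -> active={job_A:*/4, job_B:*/2}
Op 3: unregister job_B -> active={job_A:*/4}
Op 4: register job_A */15 -> active={job_A:*/15}
Op 5: register job_A */13 -> active={job_A:*/13}
Op 6: register job_C */14 -> active={job_A:*/13, job_C:*/14}
Op 7: register job_C */15 -> active={job_A:*/13, job_C:*/15}
Op 8: register job_B */5 -> active={job_A:*/13, job_B:*/5, job_C:*/15}
  job_A: interval 13, next fire after T=273 is 286
  job_B: interval 5, next fire after T=273 is 275
  job_C: interval 15, next fire after T=273 is 285
Earliest fire time = 275 (job job_B)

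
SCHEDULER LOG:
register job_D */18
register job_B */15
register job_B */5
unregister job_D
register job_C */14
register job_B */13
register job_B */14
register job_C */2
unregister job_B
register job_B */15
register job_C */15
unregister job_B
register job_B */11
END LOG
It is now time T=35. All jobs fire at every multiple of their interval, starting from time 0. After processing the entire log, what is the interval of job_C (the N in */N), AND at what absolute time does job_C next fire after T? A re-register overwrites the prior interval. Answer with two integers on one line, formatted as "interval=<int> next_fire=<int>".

Answer: interval=15 next_fire=45

Derivation:
Op 1: register job_D */18 -> active={job_D:*/18}
Op 2: register job_B */15 -> active={job_B:*/15, job_D:*/18}
Op 3: register job_B */5 -> active={job_B:*/5, job_D:*/18}
Op 4: unregister job_D -> active={job_B:*/5}
Op 5: register job_C */14 -> active={job_B:*/5, job_C:*/14}
Op 6: register job_B */13 -> active={job_B:*/13, job_C:*/14}
Op 7: register job_B */14 -> active={job_B:*/14, job_C:*/14}
Op 8: register job_C */2 -> active={job_B:*/14, job_C:*/2}
Op 9: unregister job_B -> active={job_C:*/2}
Op 10: register job_B */15 -> active={job_B:*/15, job_C:*/2}
Op 11: register job_C */15 -> active={job_B:*/15, job_C:*/15}
Op 12: unregister job_B -> active={job_C:*/15}
Op 13: register job_B */11 -> active={job_B:*/11, job_C:*/15}
Final interval of job_C = 15
Next fire of job_C after T=35: (35//15+1)*15 = 45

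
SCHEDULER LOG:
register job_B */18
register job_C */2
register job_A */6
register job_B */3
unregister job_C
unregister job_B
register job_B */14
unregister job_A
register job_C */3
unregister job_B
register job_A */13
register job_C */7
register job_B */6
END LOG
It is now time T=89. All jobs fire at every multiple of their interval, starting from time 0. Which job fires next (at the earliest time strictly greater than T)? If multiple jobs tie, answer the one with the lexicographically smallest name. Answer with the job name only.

Answer: job_B

Derivation:
Op 1: register job_B */18 -> active={job_B:*/18}
Op 2: register job_C */2 -> active={job_B:*/18, job_C:*/2}
Op 3: register job_A */6 -> active={job_A:*/6, job_B:*/18, job_C:*/2}
Op 4: register job_B */3 -> active={job_A:*/6, job_B:*/3, job_C:*/2}
Op 5: unregister job_C -> active={job_A:*/6, job_B:*/3}
Op 6: unregister job_B -> active={job_A:*/6}
Op 7: register job_B */14 -> active={job_A:*/6, job_B:*/14}
Op 8: unregister job_A -> active={job_B:*/14}
Op 9: register job_C */3 -> active={job_B:*/14, job_C:*/3}
Op 10: unregister job_B -> active={job_C:*/3}
Op 11: register job_A */13 -> active={job_A:*/13, job_C:*/3}
Op 12: register job_C */7 -> active={job_A:*/13, job_C:*/7}
Op 13: register job_B */6 -> active={job_A:*/13, job_B:*/6, job_C:*/7}
  job_A: interval 13, next fire after T=89 is 91
  job_B: interval 6, next fire after T=89 is 90
  job_C: interval 7, next fire after T=89 is 91
Earliest = 90, winner (lex tiebreak) = job_B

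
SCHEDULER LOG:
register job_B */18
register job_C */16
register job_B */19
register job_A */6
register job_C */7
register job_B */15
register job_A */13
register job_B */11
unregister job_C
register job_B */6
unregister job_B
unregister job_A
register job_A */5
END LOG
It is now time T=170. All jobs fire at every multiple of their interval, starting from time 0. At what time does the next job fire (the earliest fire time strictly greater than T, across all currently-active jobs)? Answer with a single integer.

Op 1: register job_B */18 -> active={job_B:*/18}
Op 2: register job_C */16 -> active={job_B:*/18, job_C:*/16}
Op 3: register job_B */19 -> active={job_B:*/19, job_C:*/16}
Op 4: register job_A */6 -> active={job_A:*/6, job_B:*/19, job_C:*/16}
Op 5: register job_C */7 -> active={job_A:*/6, job_B:*/19, job_C:*/7}
Op 6: register job_B */15 -> active={job_A:*/6, job_B:*/15, job_C:*/7}
Op 7: register job_A */13 -> active={job_A:*/13, job_B:*/15, job_C:*/7}
Op 8: register job_B */11 -> active={job_A:*/13, job_B:*/11, job_C:*/7}
Op 9: unregister job_C -> active={job_A:*/13, job_B:*/11}
Op 10: register job_B */6 -> active={job_A:*/13, job_B:*/6}
Op 11: unregister job_B -> active={job_A:*/13}
Op 12: unregister job_A -> active={}
Op 13: register job_A */5 -> active={job_A:*/5}
  job_A: interval 5, next fire after T=170 is 175
Earliest fire time = 175 (job job_A)

Answer: 175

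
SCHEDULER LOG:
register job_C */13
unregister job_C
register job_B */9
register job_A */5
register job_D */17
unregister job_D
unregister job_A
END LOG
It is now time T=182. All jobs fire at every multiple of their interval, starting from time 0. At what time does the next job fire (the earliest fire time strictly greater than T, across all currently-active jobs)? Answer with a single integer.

Answer: 189

Derivation:
Op 1: register job_C */13 -> active={job_C:*/13}
Op 2: unregister job_C -> active={}
Op 3: register job_B */9 -> active={job_B:*/9}
Op 4: register job_A */5 -> active={job_A:*/5, job_B:*/9}
Op 5: register job_D */17 -> active={job_A:*/5, job_B:*/9, job_D:*/17}
Op 6: unregister job_D -> active={job_A:*/5, job_B:*/9}
Op 7: unregister job_A -> active={job_B:*/9}
  job_B: interval 9, next fire after T=182 is 189
Earliest fire time = 189 (job job_B)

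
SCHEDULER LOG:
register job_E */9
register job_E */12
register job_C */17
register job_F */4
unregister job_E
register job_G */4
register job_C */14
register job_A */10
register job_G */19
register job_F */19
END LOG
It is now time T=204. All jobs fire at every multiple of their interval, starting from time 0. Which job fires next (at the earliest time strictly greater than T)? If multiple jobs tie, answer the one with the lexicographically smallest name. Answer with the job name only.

Answer: job_F

Derivation:
Op 1: register job_E */9 -> active={job_E:*/9}
Op 2: register job_E */12 -> active={job_E:*/12}
Op 3: register job_C */17 -> active={job_C:*/17, job_E:*/12}
Op 4: register job_F */4 -> active={job_C:*/17, job_E:*/12, job_F:*/4}
Op 5: unregister job_E -> active={job_C:*/17, job_F:*/4}
Op 6: register job_G */4 -> active={job_C:*/17, job_F:*/4, job_G:*/4}
Op 7: register job_C */14 -> active={job_C:*/14, job_F:*/4, job_G:*/4}
Op 8: register job_A */10 -> active={job_A:*/10, job_C:*/14, job_F:*/4, job_G:*/4}
Op 9: register job_G */19 -> active={job_A:*/10, job_C:*/14, job_F:*/4, job_G:*/19}
Op 10: register job_F */19 -> active={job_A:*/10, job_C:*/14, job_F:*/19, job_G:*/19}
  job_A: interval 10, next fire after T=204 is 210
  job_C: interval 14, next fire after T=204 is 210
  job_F: interval 19, next fire after T=204 is 209
  job_G: interval 19, next fire after T=204 is 209
Earliest = 209, winner (lex tiebreak) = job_F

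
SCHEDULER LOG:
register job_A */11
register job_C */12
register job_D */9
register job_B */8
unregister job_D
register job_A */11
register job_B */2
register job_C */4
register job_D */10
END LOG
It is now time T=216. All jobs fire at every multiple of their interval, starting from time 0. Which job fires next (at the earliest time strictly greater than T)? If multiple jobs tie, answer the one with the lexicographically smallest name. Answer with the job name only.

Op 1: register job_A */11 -> active={job_A:*/11}
Op 2: register job_C */12 -> active={job_A:*/11, job_C:*/12}
Op 3: register job_D */9 -> active={job_A:*/11, job_C:*/12, job_D:*/9}
Op 4: register job_B */8 -> active={job_A:*/11, job_B:*/8, job_C:*/12, job_D:*/9}
Op 5: unregister job_D -> active={job_A:*/11, job_B:*/8, job_C:*/12}
Op 6: register job_A */11 -> active={job_A:*/11, job_B:*/8, job_C:*/12}
Op 7: register job_B */2 -> active={job_A:*/11, job_B:*/2, job_C:*/12}
Op 8: register job_C */4 -> active={job_A:*/11, job_B:*/2, job_C:*/4}
Op 9: register job_D */10 -> active={job_A:*/11, job_B:*/2, job_C:*/4, job_D:*/10}
  job_A: interval 11, next fire after T=216 is 220
  job_B: interval 2, next fire after T=216 is 218
  job_C: interval 4, next fire after T=216 is 220
  job_D: interval 10, next fire after T=216 is 220
Earliest = 218, winner (lex tiebreak) = job_B

Answer: job_B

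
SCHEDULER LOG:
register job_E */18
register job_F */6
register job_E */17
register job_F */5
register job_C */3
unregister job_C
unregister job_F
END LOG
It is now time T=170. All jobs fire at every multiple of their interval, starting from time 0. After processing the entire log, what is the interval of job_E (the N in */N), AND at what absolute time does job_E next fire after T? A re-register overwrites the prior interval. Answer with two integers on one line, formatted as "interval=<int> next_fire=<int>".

Answer: interval=17 next_fire=187

Derivation:
Op 1: register job_E */18 -> active={job_E:*/18}
Op 2: register job_F */6 -> active={job_E:*/18, job_F:*/6}
Op 3: register job_E */17 -> active={job_E:*/17, job_F:*/6}
Op 4: register job_F */5 -> active={job_E:*/17, job_F:*/5}
Op 5: register job_C */3 -> active={job_C:*/3, job_E:*/17, job_F:*/5}
Op 6: unregister job_C -> active={job_E:*/17, job_F:*/5}
Op 7: unregister job_F -> active={job_E:*/17}
Final interval of job_E = 17
Next fire of job_E after T=170: (170//17+1)*17 = 187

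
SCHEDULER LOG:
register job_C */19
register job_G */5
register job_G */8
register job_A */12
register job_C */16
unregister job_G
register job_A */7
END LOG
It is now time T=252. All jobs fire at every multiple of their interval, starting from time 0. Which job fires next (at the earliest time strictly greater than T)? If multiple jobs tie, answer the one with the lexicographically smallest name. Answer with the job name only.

Op 1: register job_C */19 -> active={job_C:*/19}
Op 2: register job_G */5 -> active={job_C:*/19, job_G:*/5}
Op 3: register job_G */8 -> active={job_C:*/19, job_G:*/8}
Op 4: register job_A */12 -> active={job_A:*/12, job_C:*/19, job_G:*/8}
Op 5: register job_C */16 -> active={job_A:*/12, job_C:*/16, job_G:*/8}
Op 6: unregister job_G -> active={job_A:*/12, job_C:*/16}
Op 7: register job_A */7 -> active={job_A:*/7, job_C:*/16}
  job_A: interval 7, next fire after T=252 is 259
  job_C: interval 16, next fire after T=252 is 256
Earliest = 256, winner (lex tiebreak) = job_C

Answer: job_C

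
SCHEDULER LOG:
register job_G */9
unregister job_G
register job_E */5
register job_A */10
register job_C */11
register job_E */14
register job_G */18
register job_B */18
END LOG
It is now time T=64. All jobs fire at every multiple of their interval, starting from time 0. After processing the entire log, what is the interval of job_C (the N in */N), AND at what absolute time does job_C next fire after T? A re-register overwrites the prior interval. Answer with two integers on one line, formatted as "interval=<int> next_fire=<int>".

Answer: interval=11 next_fire=66

Derivation:
Op 1: register job_G */9 -> active={job_G:*/9}
Op 2: unregister job_G -> active={}
Op 3: register job_E */5 -> active={job_E:*/5}
Op 4: register job_A */10 -> active={job_A:*/10, job_E:*/5}
Op 5: register job_C */11 -> active={job_A:*/10, job_C:*/11, job_E:*/5}
Op 6: register job_E */14 -> active={job_A:*/10, job_C:*/11, job_E:*/14}
Op 7: register job_G */18 -> active={job_A:*/10, job_C:*/11, job_E:*/14, job_G:*/18}
Op 8: register job_B */18 -> active={job_A:*/10, job_B:*/18, job_C:*/11, job_E:*/14, job_G:*/18}
Final interval of job_C = 11
Next fire of job_C after T=64: (64//11+1)*11 = 66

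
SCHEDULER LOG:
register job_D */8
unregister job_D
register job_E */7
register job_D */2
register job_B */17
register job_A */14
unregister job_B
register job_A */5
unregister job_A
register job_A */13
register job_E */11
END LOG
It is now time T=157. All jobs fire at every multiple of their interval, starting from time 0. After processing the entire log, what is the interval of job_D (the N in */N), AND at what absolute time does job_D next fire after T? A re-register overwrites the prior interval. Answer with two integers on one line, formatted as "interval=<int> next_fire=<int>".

Op 1: register job_D */8 -> active={job_D:*/8}
Op 2: unregister job_D -> active={}
Op 3: register job_E */7 -> active={job_E:*/7}
Op 4: register job_D */2 -> active={job_D:*/2, job_E:*/7}
Op 5: register job_B */17 -> active={job_B:*/17, job_D:*/2, job_E:*/7}
Op 6: register job_A */14 -> active={job_A:*/14, job_B:*/17, job_D:*/2, job_E:*/7}
Op 7: unregister job_B -> active={job_A:*/14, job_D:*/2, job_E:*/7}
Op 8: register job_A */5 -> active={job_A:*/5, job_D:*/2, job_E:*/7}
Op 9: unregister job_A -> active={job_D:*/2, job_E:*/7}
Op 10: register job_A */13 -> active={job_A:*/13, job_D:*/2, job_E:*/7}
Op 11: register job_E */11 -> active={job_A:*/13, job_D:*/2, job_E:*/11}
Final interval of job_D = 2
Next fire of job_D after T=157: (157//2+1)*2 = 158

Answer: interval=2 next_fire=158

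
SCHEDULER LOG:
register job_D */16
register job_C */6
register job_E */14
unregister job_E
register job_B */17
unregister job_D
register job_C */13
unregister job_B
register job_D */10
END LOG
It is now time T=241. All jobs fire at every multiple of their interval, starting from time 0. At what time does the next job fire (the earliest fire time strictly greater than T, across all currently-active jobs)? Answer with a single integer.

Answer: 247

Derivation:
Op 1: register job_D */16 -> active={job_D:*/16}
Op 2: register job_C */6 -> active={job_C:*/6, job_D:*/16}
Op 3: register job_E */14 -> active={job_C:*/6, job_D:*/16, job_E:*/14}
Op 4: unregister job_E -> active={job_C:*/6, job_D:*/16}
Op 5: register job_B */17 -> active={job_B:*/17, job_C:*/6, job_D:*/16}
Op 6: unregister job_D -> active={job_B:*/17, job_C:*/6}
Op 7: register job_C */13 -> active={job_B:*/17, job_C:*/13}
Op 8: unregister job_B -> active={job_C:*/13}
Op 9: register job_D */10 -> active={job_C:*/13, job_D:*/10}
  job_C: interval 13, next fire after T=241 is 247
  job_D: interval 10, next fire after T=241 is 250
Earliest fire time = 247 (job job_C)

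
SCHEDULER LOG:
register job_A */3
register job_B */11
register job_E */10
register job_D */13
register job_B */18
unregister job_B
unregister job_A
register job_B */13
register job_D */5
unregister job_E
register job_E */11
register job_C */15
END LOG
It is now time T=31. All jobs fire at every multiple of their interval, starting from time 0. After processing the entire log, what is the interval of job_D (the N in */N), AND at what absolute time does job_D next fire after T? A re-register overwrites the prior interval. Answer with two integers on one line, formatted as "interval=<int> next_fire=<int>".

Answer: interval=5 next_fire=35

Derivation:
Op 1: register job_A */3 -> active={job_A:*/3}
Op 2: register job_B */11 -> active={job_A:*/3, job_B:*/11}
Op 3: register job_E */10 -> active={job_A:*/3, job_B:*/11, job_E:*/10}
Op 4: register job_D */13 -> active={job_A:*/3, job_B:*/11, job_D:*/13, job_E:*/10}
Op 5: register job_B */18 -> active={job_A:*/3, job_B:*/18, job_D:*/13, job_E:*/10}
Op 6: unregister job_B -> active={job_A:*/3, job_D:*/13, job_E:*/10}
Op 7: unregister job_A -> active={job_D:*/13, job_E:*/10}
Op 8: register job_B */13 -> active={job_B:*/13, job_D:*/13, job_E:*/10}
Op 9: register job_D */5 -> active={job_B:*/13, job_D:*/5, job_E:*/10}
Op 10: unregister job_E -> active={job_B:*/13, job_D:*/5}
Op 11: register job_E */11 -> active={job_B:*/13, job_D:*/5, job_E:*/11}
Op 12: register job_C */15 -> active={job_B:*/13, job_C:*/15, job_D:*/5, job_E:*/11}
Final interval of job_D = 5
Next fire of job_D after T=31: (31//5+1)*5 = 35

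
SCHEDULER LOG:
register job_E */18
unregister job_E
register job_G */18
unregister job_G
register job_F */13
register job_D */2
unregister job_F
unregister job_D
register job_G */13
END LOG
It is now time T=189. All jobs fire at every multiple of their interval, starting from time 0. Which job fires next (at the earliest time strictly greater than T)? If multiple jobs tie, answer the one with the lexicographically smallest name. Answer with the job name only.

Op 1: register job_E */18 -> active={job_E:*/18}
Op 2: unregister job_E -> active={}
Op 3: register job_G */18 -> active={job_G:*/18}
Op 4: unregister job_G -> active={}
Op 5: register job_F */13 -> active={job_F:*/13}
Op 6: register job_D */2 -> active={job_D:*/2, job_F:*/13}
Op 7: unregister job_F -> active={job_D:*/2}
Op 8: unregister job_D -> active={}
Op 9: register job_G */13 -> active={job_G:*/13}
  job_G: interval 13, next fire after T=189 is 195
Earliest = 195, winner (lex tiebreak) = job_G

Answer: job_G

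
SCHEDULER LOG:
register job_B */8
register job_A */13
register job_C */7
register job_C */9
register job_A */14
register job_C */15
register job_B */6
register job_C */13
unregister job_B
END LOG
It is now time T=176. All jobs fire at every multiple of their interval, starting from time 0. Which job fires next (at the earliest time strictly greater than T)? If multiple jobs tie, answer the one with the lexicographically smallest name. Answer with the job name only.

Op 1: register job_B */8 -> active={job_B:*/8}
Op 2: register job_A */13 -> active={job_A:*/13, job_B:*/8}
Op 3: register job_C */7 -> active={job_A:*/13, job_B:*/8, job_C:*/7}
Op 4: register job_C */9 -> active={job_A:*/13, job_B:*/8, job_C:*/9}
Op 5: register job_A */14 -> active={job_A:*/14, job_B:*/8, job_C:*/9}
Op 6: register job_C */15 -> active={job_A:*/14, job_B:*/8, job_C:*/15}
Op 7: register job_B */6 -> active={job_A:*/14, job_B:*/6, job_C:*/15}
Op 8: register job_C */13 -> active={job_A:*/14, job_B:*/6, job_C:*/13}
Op 9: unregister job_B -> active={job_A:*/14, job_C:*/13}
  job_A: interval 14, next fire after T=176 is 182
  job_C: interval 13, next fire after T=176 is 182
Earliest = 182, winner (lex tiebreak) = job_A

Answer: job_A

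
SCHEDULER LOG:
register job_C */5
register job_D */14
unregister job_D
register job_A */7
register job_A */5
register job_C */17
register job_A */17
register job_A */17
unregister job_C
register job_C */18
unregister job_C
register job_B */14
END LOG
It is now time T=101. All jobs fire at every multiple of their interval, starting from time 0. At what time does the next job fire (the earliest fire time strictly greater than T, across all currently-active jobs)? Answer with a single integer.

Answer: 102

Derivation:
Op 1: register job_C */5 -> active={job_C:*/5}
Op 2: register job_D */14 -> active={job_C:*/5, job_D:*/14}
Op 3: unregister job_D -> active={job_C:*/5}
Op 4: register job_A */7 -> active={job_A:*/7, job_C:*/5}
Op 5: register job_A */5 -> active={job_A:*/5, job_C:*/5}
Op 6: register job_C */17 -> active={job_A:*/5, job_C:*/17}
Op 7: register job_A */17 -> active={job_A:*/17, job_C:*/17}
Op 8: register job_A */17 -> active={job_A:*/17, job_C:*/17}
Op 9: unregister job_C -> active={job_A:*/17}
Op 10: register job_C */18 -> active={job_A:*/17, job_C:*/18}
Op 11: unregister job_C -> active={job_A:*/17}
Op 12: register job_B */14 -> active={job_A:*/17, job_B:*/14}
  job_A: interval 17, next fire after T=101 is 102
  job_B: interval 14, next fire after T=101 is 112
Earliest fire time = 102 (job job_A)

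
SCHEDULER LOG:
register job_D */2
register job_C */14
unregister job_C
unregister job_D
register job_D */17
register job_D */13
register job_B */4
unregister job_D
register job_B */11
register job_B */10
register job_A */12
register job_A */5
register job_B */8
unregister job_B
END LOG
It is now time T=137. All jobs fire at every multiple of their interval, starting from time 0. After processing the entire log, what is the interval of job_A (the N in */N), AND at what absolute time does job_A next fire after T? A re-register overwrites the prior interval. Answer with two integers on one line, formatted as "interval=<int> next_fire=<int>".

Op 1: register job_D */2 -> active={job_D:*/2}
Op 2: register job_C */14 -> active={job_C:*/14, job_D:*/2}
Op 3: unregister job_C -> active={job_D:*/2}
Op 4: unregister job_D -> active={}
Op 5: register job_D */17 -> active={job_D:*/17}
Op 6: register job_D */13 -> active={job_D:*/13}
Op 7: register job_B */4 -> active={job_B:*/4, job_D:*/13}
Op 8: unregister job_D -> active={job_B:*/4}
Op 9: register job_B */11 -> active={job_B:*/11}
Op 10: register job_B */10 -> active={job_B:*/10}
Op 11: register job_A */12 -> active={job_A:*/12, job_B:*/10}
Op 12: register job_A */5 -> active={job_A:*/5, job_B:*/10}
Op 13: register job_B */8 -> active={job_A:*/5, job_B:*/8}
Op 14: unregister job_B -> active={job_A:*/5}
Final interval of job_A = 5
Next fire of job_A after T=137: (137//5+1)*5 = 140

Answer: interval=5 next_fire=140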